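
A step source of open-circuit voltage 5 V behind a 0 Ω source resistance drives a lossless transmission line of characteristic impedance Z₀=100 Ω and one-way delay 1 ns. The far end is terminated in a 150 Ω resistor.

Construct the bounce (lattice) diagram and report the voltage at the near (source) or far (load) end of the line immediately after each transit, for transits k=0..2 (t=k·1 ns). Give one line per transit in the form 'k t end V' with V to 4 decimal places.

0 0 source 5.0000
1 1 load 6.0000
2 2 source 5.0000

Γ_L=0.200000, Γ_S=-1.000000; launch V₁=5·100/100=5.000000
k=0 src: V=5.0000
k=1 load: inc=5.000000, refl=5.000000·0.200000=1.0000; V=0.000000+5.000000+1.000000=6.0000
k=2 src: inc=1.000000, refl=1.000000·-1.000000=-1.0000; V=5.000000+1.000000+-1.000000=5.0000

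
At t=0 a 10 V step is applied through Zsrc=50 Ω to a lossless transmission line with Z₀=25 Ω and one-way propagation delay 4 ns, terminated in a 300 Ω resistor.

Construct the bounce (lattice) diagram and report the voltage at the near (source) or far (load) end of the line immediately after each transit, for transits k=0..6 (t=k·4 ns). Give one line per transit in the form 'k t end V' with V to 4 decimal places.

Γ_L=0.846154, Γ_S=0.333333; launch V₁=10·25/75=3.333333
k=0 src: V=3.3333
k=1 load: inc=3.333333, refl=3.333333·0.846154=2.8205; V=0.000000+3.333333+2.820513=6.1538
k=2 src: inc=2.820513, refl=2.820513·0.333333=0.9402; V=3.333333+2.820513+0.940171=7.0940
k=3 load: inc=0.940171, refl=0.940171·0.846154=0.7955; V=6.153846+0.940171+0.795529=7.8895
k=4 src: inc=0.795529, refl=0.795529·0.333333=0.2652; V=7.094017+0.795529+0.265176=8.1547
k=5 load: inc=0.265176, refl=0.265176·0.846154=0.2244; V=7.889546+0.265176+0.224380=8.3791
k=6 src: inc=0.224380, refl=0.224380·0.333333=0.0748; V=8.154723+0.224380+0.074793=8.4539

0 0 source 3.3333
1 4 load 6.1538
2 8 source 7.0940
3 12 load 7.8895
4 16 source 8.1547
5 20 load 8.3791
6 24 source 8.4539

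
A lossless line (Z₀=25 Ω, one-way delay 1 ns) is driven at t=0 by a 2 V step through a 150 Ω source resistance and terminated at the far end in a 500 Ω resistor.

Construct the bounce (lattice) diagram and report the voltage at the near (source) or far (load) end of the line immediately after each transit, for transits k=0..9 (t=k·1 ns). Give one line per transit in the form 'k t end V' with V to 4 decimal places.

0 0 source 0.2857
1 1 load 0.5442
2 2 source 0.7289
3 3 load 0.8959
4 4 source 1.0153
5 5 load 1.1232
6 6 source 1.2003
7 7 load 1.2701
8 8 source 1.3199
9 9 load 1.3650

Γ_L=0.904762, Γ_S=0.714286; launch V₁=2·25/175=0.285714
k=0 src: V=0.2857
k=1 load: inc=0.285714, refl=0.285714·0.904762=0.2585; V=0.000000+0.285714+0.258503=0.5442
k=2 src: inc=0.258503, refl=0.258503·0.714286=0.1846; V=0.285714+0.258503+0.184645=0.7289
k=3 load: inc=0.184645, refl=0.184645·0.904762=0.1671; V=0.544218+0.184645+0.167060=0.8959
k=4 src: inc=0.167060, refl=0.167060·0.714286=0.1193; V=0.728863+0.167060+0.119329=1.0153
k=5 load: inc=0.119329, refl=0.119329·0.904762=0.1080; V=0.895923+0.119329+0.107964=1.1232
k=6 src: inc=0.107964, refl=0.107964·0.714286=0.0771; V=1.015252+0.107964+0.077117=1.2003
k=7 load: inc=0.077117, refl=0.077117·0.904762=0.0698; V=1.123216+0.077117+0.069773=1.2701
k=8 src: inc=0.069773, refl=0.069773·0.714286=0.0498; V=1.200333+0.069773+0.049838=1.3199
k=9 load: inc=0.049838, refl=0.049838·0.904762=0.0451; V=1.270105+0.049838+0.045091=1.3650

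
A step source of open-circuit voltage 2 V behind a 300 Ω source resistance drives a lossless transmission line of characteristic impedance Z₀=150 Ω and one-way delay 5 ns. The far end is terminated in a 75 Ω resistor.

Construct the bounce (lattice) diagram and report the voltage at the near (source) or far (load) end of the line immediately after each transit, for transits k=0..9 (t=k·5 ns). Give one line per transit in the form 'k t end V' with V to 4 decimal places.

0 0 source 0.6667
1 5 load 0.4444
2 10 source 0.3704
3 15 load 0.3951
4 20 source 0.4033
5 25 load 0.4005
6 30 source 0.3996
7 35 load 0.3999
8 40 source 0.4000
9 45 load 0.4000

Γ_L=-0.333333, Γ_S=0.333333; launch V₁=2·150/450=0.666667
k=0 src: V=0.6667
k=1 load: inc=0.666667, refl=0.666667·-0.333333=-0.2222; V=0.000000+0.666667+-0.222222=0.4444
k=2 src: inc=-0.222222, refl=-0.222222·0.333333=-0.0741; V=0.666667+-0.222222+-0.074074=0.3704
k=3 load: inc=-0.074074, refl=-0.074074·-0.333333=0.0247; V=0.444444+-0.074074+0.024691=0.3951
k=4 src: inc=0.024691, refl=0.024691·0.333333=0.0082; V=0.370370+0.024691+0.008230=0.4033
k=5 load: inc=0.008230, refl=0.008230·-0.333333=-0.0027; V=0.395062+0.008230+-0.002743=0.4005
k=6 src: inc=-0.002743, refl=-0.002743·0.333333=-0.0009; V=0.403292+-0.002743+-0.000914=0.3996
k=7 load: inc=-0.000914, refl=-0.000914·-0.333333=0.0003; V=0.400549+-0.000914+0.000305=0.3999
k=8 src: inc=0.000305, refl=0.000305·0.333333=0.0001; V=0.399634+0.000305+0.000102=0.4000
k=9 load: inc=0.000102, refl=0.000102·-0.333333=-0.0000; V=0.399939+0.000102+-0.000034=0.4000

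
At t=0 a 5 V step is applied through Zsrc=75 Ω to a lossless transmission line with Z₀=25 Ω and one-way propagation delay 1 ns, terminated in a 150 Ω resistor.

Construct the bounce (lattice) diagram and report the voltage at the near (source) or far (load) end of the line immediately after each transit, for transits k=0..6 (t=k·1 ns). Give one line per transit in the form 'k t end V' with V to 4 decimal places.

0 0 source 1.2500
1 1 load 2.1429
2 2 source 2.5893
3 3 load 2.9082
4 4 source 3.0676
5 5 load 3.1815
6 6 source 3.2384

Γ_L=0.714286, Γ_S=0.500000; launch V₁=5·25/100=1.250000
k=0 src: V=1.2500
k=1 load: inc=1.250000, refl=1.250000·0.714286=0.8929; V=0.000000+1.250000+0.892857=2.1429
k=2 src: inc=0.892857, refl=0.892857·0.500000=0.4464; V=1.250000+0.892857+0.446429=2.5893
k=3 load: inc=0.446429, refl=0.446429·0.714286=0.3189; V=2.142857+0.446429+0.318878=2.9082
k=4 src: inc=0.318878, refl=0.318878·0.500000=0.1594; V=2.589286+0.318878+0.159439=3.0676
k=5 load: inc=0.159439, refl=0.159439·0.714286=0.1139; V=2.908163+0.159439+0.113885=3.1815
k=6 src: inc=0.113885, refl=0.113885·0.500000=0.0569; V=3.067602+0.113885+0.056942=3.2384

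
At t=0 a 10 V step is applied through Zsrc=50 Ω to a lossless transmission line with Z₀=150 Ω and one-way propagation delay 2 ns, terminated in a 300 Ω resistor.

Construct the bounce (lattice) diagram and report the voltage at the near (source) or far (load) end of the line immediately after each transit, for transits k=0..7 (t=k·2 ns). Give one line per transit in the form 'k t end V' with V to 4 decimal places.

0 0 source 7.5000
1 2 load 10.0000
2 4 source 8.7500
3 6 load 8.3333
4 8 source 8.5417
5 10 load 8.6111
6 12 source 8.5764
7 14 load 8.5648

Γ_L=0.333333, Γ_S=-0.500000; launch V₁=10·150/200=7.500000
k=0 src: V=7.5000
k=1 load: inc=7.500000, refl=7.500000·0.333333=2.5000; V=0.000000+7.500000+2.500000=10.0000
k=2 src: inc=2.500000, refl=2.500000·-0.500000=-1.2500; V=7.500000+2.500000+-1.250000=8.7500
k=3 load: inc=-1.250000, refl=-1.250000·0.333333=-0.4167; V=10.000000+-1.250000+-0.416667=8.3333
k=4 src: inc=-0.416667, refl=-0.416667·-0.500000=0.2083; V=8.750000+-0.416667+0.208333=8.5417
k=5 load: inc=0.208333, refl=0.208333·0.333333=0.0694; V=8.333333+0.208333+0.069444=8.6111
k=6 src: inc=0.069444, refl=0.069444·-0.500000=-0.0347; V=8.541667+0.069444+-0.034722=8.5764
k=7 load: inc=-0.034722, refl=-0.034722·0.333333=-0.0116; V=8.611111+-0.034722+-0.011574=8.5648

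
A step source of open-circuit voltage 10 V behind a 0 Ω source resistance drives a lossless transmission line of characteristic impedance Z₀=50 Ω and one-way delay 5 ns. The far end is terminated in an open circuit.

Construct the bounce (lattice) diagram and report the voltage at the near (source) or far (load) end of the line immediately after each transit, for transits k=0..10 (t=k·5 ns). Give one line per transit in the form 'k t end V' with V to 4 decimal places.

Γ_L=1.000000, Γ_S=-1.000000; launch V₁=10·50/50=10.000000
k=0 src: V=10.0000
k=1 load: inc=10.000000, refl=10.000000·1.000000=10.0000; V=0.000000+10.000000+10.000000=20.0000
k=2 src: inc=10.000000, refl=10.000000·-1.000000=-10.0000; V=10.000000+10.000000+-10.000000=10.0000
k=3 load: inc=-10.000000, refl=-10.000000·1.000000=-10.0000; V=20.000000+-10.000000+-10.000000=0.0000
k=4 src: inc=-10.000000, refl=-10.000000·-1.000000=10.0000; V=10.000000+-10.000000+10.000000=10.0000
k=5 load: inc=10.000000, refl=10.000000·1.000000=10.0000; V=0.000000+10.000000+10.000000=20.0000
k=6 src: inc=10.000000, refl=10.000000·-1.000000=-10.0000; V=10.000000+10.000000+-10.000000=10.0000
k=7 load: inc=-10.000000, refl=-10.000000·1.000000=-10.0000; V=20.000000+-10.000000+-10.000000=0.0000
k=8 src: inc=-10.000000, refl=-10.000000·-1.000000=10.0000; V=10.000000+-10.000000+10.000000=10.0000
k=9 load: inc=10.000000, refl=10.000000·1.000000=10.0000; V=0.000000+10.000000+10.000000=20.0000
k=10 src: inc=10.000000, refl=10.000000·-1.000000=-10.0000; V=10.000000+10.000000+-10.000000=10.0000

0 0 source 10.0000
1 5 load 20.0000
2 10 source 10.0000
3 15 load 0.0000
4 20 source 10.0000
5 25 load 20.0000
6 30 source 10.0000
7 35 load 0.0000
8 40 source 10.0000
9 45 load 20.0000
10 50 source 10.0000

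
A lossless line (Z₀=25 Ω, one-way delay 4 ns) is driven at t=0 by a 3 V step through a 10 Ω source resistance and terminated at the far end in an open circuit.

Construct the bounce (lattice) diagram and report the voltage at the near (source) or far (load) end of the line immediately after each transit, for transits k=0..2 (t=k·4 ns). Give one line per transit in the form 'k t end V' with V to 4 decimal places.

0 0 source 2.1429
1 4 load 4.2857
2 8 source 3.3673

Γ_L=1.000000, Γ_S=-0.428571; launch V₁=3·25/35=2.142857
k=0 src: V=2.1429
k=1 load: inc=2.142857, refl=2.142857·1.000000=2.1429; V=0.000000+2.142857+2.142857=4.2857
k=2 src: inc=2.142857, refl=2.142857·-0.428571=-0.9184; V=2.142857+2.142857+-0.918367=3.3673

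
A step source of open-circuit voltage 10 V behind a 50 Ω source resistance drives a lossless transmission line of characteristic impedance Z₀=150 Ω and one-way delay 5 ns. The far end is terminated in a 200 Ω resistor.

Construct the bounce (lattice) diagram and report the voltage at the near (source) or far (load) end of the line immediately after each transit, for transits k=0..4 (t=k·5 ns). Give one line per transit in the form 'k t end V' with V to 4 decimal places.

Γ_L=0.142857, Γ_S=-0.500000; launch V₁=10·150/200=7.500000
k=0 src: V=7.5000
k=1 load: inc=7.500000, refl=7.500000·0.142857=1.0714; V=0.000000+7.500000+1.071429=8.5714
k=2 src: inc=1.071429, refl=1.071429·-0.500000=-0.5357; V=7.500000+1.071429+-0.535714=8.0357
k=3 load: inc=-0.535714, refl=-0.535714·0.142857=-0.0765; V=8.571429+-0.535714+-0.076531=7.9592
k=4 src: inc=-0.076531, refl=-0.076531·-0.500000=0.0383; V=8.035714+-0.076531+0.038265=7.9974

0 0 source 7.5000
1 5 load 8.5714
2 10 source 8.0357
3 15 load 7.9592
4 20 source 7.9974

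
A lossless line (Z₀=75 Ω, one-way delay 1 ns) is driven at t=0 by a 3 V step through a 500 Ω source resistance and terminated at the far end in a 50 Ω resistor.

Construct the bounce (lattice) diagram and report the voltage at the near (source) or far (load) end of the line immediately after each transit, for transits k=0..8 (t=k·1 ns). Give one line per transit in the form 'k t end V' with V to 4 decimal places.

0 0 source 0.3913
1 1 load 0.3130
2 2 source 0.2552
3 3 load 0.2668
4 4 source 0.2753
5 5 load 0.2736
6 6 source 0.2723
7 7 load 0.2726
8 8 source 0.2728

Γ_L=-0.200000, Γ_S=0.739130; launch V₁=3·75/575=0.391304
k=0 src: V=0.3913
k=1 load: inc=0.391304, refl=0.391304·-0.200000=-0.0783; V=0.000000+0.391304+-0.078261=0.3130
k=2 src: inc=-0.078261, refl=-0.078261·0.739130=-0.0578; V=0.391304+-0.078261+-0.057845=0.2552
k=3 load: inc=-0.057845, refl=-0.057845·-0.200000=0.0116; V=0.313043+-0.057845+0.011569=0.2668
k=4 src: inc=0.011569, refl=0.011569·0.739130=0.0086; V=0.255198+0.011569+0.008551=0.2753
k=5 load: inc=0.008551, refl=0.008551·-0.200000=-0.0017; V=0.266767+0.008551+-0.001710=0.2736
k=6 src: inc=-0.001710, refl=-0.001710·0.739130=-0.0013; V=0.275318+-0.001710+-0.001264=0.2723
k=7 load: inc=-0.001264, refl=-0.001264·-0.200000=0.0003; V=0.273608+-0.001264+0.000253=0.2726
k=8 src: inc=0.000253, refl=0.000253·0.739130=0.0002; V=0.272344+0.000253+0.000187=0.2728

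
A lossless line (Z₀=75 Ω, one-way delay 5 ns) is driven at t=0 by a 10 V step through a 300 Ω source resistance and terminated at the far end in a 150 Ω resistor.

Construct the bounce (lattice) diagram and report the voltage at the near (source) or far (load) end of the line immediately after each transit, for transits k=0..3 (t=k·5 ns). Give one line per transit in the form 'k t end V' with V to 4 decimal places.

0 0 source 2.0000
1 5 load 2.6667
2 10 source 3.0667
3 15 load 3.2000

Γ_L=0.333333, Γ_S=0.600000; launch V₁=10·75/375=2.000000
k=0 src: V=2.0000
k=1 load: inc=2.000000, refl=2.000000·0.333333=0.6667; V=0.000000+2.000000+0.666667=2.6667
k=2 src: inc=0.666667, refl=0.666667·0.600000=0.4000; V=2.000000+0.666667+0.400000=3.0667
k=3 load: inc=0.400000, refl=0.400000·0.333333=0.1333; V=2.666667+0.400000+0.133333=3.2000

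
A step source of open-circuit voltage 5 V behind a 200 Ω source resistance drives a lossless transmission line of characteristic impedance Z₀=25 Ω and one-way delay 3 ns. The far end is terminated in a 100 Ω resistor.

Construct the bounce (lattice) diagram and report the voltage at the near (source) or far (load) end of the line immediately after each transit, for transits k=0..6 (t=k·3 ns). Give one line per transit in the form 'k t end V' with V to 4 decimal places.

0 0 source 0.5556
1 3 load 0.8889
2 6 source 1.1481
3 9 load 1.3037
4 12 source 1.4247
5 15 load 1.4973
6 18 source 1.5537

Γ_L=0.600000, Γ_S=0.777778; launch V₁=5·25/225=0.555556
k=0 src: V=0.5556
k=1 load: inc=0.555556, refl=0.555556·0.600000=0.3333; V=0.000000+0.555556+0.333333=0.8889
k=2 src: inc=0.333333, refl=0.333333·0.777778=0.2593; V=0.555556+0.333333+0.259259=1.1481
k=3 load: inc=0.259259, refl=0.259259·0.600000=0.1556; V=0.888889+0.259259+0.155556=1.3037
k=4 src: inc=0.155556, refl=0.155556·0.777778=0.1210; V=1.148148+0.155556+0.120988=1.4247
k=5 load: inc=0.120988, refl=0.120988·0.600000=0.0726; V=1.303704+0.120988+0.072593=1.4973
k=6 src: inc=0.072593, refl=0.072593·0.777778=0.0565; V=1.424691+0.072593+0.056461=1.5537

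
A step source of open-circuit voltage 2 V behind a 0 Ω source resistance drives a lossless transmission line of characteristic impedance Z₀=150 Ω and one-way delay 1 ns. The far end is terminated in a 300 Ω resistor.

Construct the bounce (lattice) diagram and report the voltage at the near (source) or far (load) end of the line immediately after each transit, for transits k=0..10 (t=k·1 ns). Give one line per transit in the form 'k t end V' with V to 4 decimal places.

Γ_L=0.333333, Γ_S=-1.000000; launch V₁=2·150/150=2.000000
k=0 src: V=2.0000
k=1 load: inc=2.000000, refl=2.000000·0.333333=0.6667; V=0.000000+2.000000+0.666667=2.6667
k=2 src: inc=0.666667, refl=0.666667·-1.000000=-0.6667; V=2.000000+0.666667+-0.666667=2.0000
k=3 load: inc=-0.666667, refl=-0.666667·0.333333=-0.2222; V=2.666667+-0.666667+-0.222222=1.7778
k=4 src: inc=-0.222222, refl=-0.222222·-1.000000=0.2222; V=2.000000+-0.222222+0.222222=2.0000
k=5 load: inc=0.222222, refl=0.222222·0.333333=0.0741; V=1.777778+0.222222+0.074074=2.0741
k=6 src: inc=0.074074, refl=0.074074·-1.000000=-0.0741; V=2.000000+0.074074+-0.074074=2.0000
k=7 load: inc=-0.074074, refl=-0.074074·0.333333=-0.0247; V=2.074074+-0.074074+-0.024691=1.9753
k=8 src: inc=-0.024691, refl=-0.024691·-1.000000=0.0247; V=2.000000+-0.024691+0.024691=2.0000
k=9 load: inc=0.024691, refl=0.024691·0.333333=0.0082; V=1.975309+0.024691+0.008230=2.0082
k=10 src: inc=0.008230, refl=0.008230·-1.000000=-0.0082; V=2.000000+0.008230+-0.008230=2.0000

0 0 source 2.0000
1 1 load 2.6667
2 2 source 2.0000
3 3 load 1.7778
4 4 source 2.0000
5 5 load 2.0741
6 6 source 2.0000
7 7 load 1.9753
8 8 source 2.0000
9 9 load 2.0082
10 10 source 2.0000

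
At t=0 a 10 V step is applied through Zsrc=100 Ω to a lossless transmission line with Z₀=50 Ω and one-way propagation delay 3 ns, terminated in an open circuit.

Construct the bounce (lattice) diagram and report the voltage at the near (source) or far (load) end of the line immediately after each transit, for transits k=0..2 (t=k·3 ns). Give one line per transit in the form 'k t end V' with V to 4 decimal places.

0 0 source 3.3333
1 3 load 6.6667
2 6 source 7.7778

Γ_L=1.000000, Γ_S=0.333333; launch V₁=10·50/150=3.333333
k=0 src: V=3.3333
k=1 load: inc=3.333333, refl=3.333333·1.000000=3.3333; V=0.000000+3.333333+3.333333=6.6667
k=2 src: inc=3.333333, refl=3.333333·0.333333=1.1111; V=3.333333+3.333333+1.111111=7.7778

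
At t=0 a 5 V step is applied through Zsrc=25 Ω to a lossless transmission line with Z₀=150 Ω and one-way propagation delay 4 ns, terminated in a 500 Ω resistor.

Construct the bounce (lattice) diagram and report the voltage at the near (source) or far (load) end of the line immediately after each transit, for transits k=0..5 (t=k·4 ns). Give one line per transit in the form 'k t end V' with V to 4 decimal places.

0 0 source 4.2857
1 4 load 6.5934
2 8 source 4.9451
3 12 load 4.0575
4 16 source 4.6915
5 20 load 5.0328

Γ_L=0.538462, Γ_S=-0.714286; launch V₁=5·150/175=4.285714
k=0 src: V=4.2857
k=1 load: inc=4.285714, refl=4.285714·0.538462=2.3077; V=0.000000+4.285714+2.307692=6.5934
k=2 src: inc=2.307692, refl=2.307692·-0.714286=-1.6484; V=4.285714+2.307692+-1.648352=4.9451
k=3 load: inc=-1.648352, refl=-1.648352·0.538462=-0.8876; V=6.593407+-1.648352+-0.887574=4.0575
k=4 src: inc=-0.887574, refl=-0.887574·-0.714286=0.6340; V=4.945055+-0.887574+0.633981=4.6915
k=5 load: inc=0.633981, refl=0.633981·0.538462=0.3414; V=4.057481+0.633981+0.341375=5.0328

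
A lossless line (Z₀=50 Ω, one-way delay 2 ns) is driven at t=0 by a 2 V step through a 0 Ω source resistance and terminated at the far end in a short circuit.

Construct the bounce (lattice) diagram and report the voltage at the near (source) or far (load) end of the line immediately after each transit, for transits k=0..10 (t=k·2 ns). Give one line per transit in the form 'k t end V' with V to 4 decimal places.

0 0 source 2.0000
1 2 load 0.0000
2 4 source 2.0000
3 6 load 0.0000
4 8 source 2.0000
5 10 load 0.0000
6 12 source 2.0000
7 14 load 0.0000
8 16 source 2.0000
9 18 load 0.0000
10 20 source 2.0000

Γ_L=-1.000000, Γ_S=-1.000000; launch V₁=2·50/50=2.000000
k=0 src: V=2.0000
k=1 load: inc=2.000000, refl=2.000000·-1.000000=-2.0000; V=0.000000+2.000000+-2.000000=0.0000
k=2 src: inc=-2.000000, refl=-2.000000·-1.000000=2.0000; V=2.000000+-2.000000+2.000000=2.0000
k=3 load: inc=2.000000, refl=2.000000·-1.000000=-2.0000; V=0.000000+2.000000+-2.000000=0.0000
k=4 src: inc=-2.000000, refl=-2.000000·-1.000000=2.0000; V=2.000000+-2.000000+2.000000=2.0000
k=5 load: inc=2.000000, refl=2.000000·-1.000000=-2.0000; V=0.000000+2.000000+-2.000000=0.0000
k=6 src: inc=-2.000000, refl=-2.000000·-1.000000=2.0000; V=2.000000+-2.000000+2.000000=2.0000
k=7 load: inc=2.000000, refl=2.000000·-1.000000=-2.0000; V=0.000000+2.000000+-2.000000=0.0000
k=8 src: inc=-2.000000, refl=-2.000000·-1.000000=2.0000; V=2.000000+-2.000000+2.000000=2.0000
k=9 load: inc=2.000000, refl=2.000000·-1.000000=-2.0000; V=0.000000+2.000000+-2.000000=0.0000
k=10 src: inc=-2.000000, refl=-2.000000·-1.000000=2.0000; V=2.000000+-2.000000+2.000000=2.0000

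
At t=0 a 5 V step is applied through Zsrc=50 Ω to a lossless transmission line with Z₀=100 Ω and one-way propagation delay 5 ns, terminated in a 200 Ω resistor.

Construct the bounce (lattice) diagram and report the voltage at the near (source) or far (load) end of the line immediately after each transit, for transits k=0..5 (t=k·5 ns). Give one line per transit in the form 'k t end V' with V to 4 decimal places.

0 0 source 3.3333
1 5 load 4.4444
2 10 source 4.0741
3 15 load 3.9506
4 20 source 3.9918
5 25 load 4.0055

Γ_L=0.333333, Γ_S=-0.333333; launch V₁=5·100/150=3.333333
k=0 src: V=3.3333
k=1 load: inc=3.333333, refl=3.333333·0.333333=1.1111; V=0.000000+3.333333+1.111111=4.4444
k=2 src: inc=1.111111, refl=1.111111·-0.333333=-0.3704; V=3.333333+1.111111+-0.370370=4.0741
k=3 load: inc=-0.370370, refl=-0.370370·0.333333=-0.1235; V=4.444444+-0.370370+-0.123457=3.9506
k=4 src: inc=-0.123457, refl=-0.123457·-0.333333=0.0412; V=4.074074+-0.123457+0.041152=3.9918
k=5 load: inc=0.041152, refl=0.041152·0.333333=0.0137; V=3.950617+0.041152+0.013717=4.0055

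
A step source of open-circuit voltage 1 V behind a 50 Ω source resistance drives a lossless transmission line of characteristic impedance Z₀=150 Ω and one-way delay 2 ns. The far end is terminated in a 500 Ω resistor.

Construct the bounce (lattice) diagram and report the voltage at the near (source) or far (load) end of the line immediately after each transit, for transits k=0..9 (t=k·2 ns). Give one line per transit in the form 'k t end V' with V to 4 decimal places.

Γ_L=0.538462, Γ_S=-0.500000; launch V₁=1·150/200=0.750000
k=0 src: V=0.7500
k=1 load: inc=0.750000, refl=0.750000·0.538462=0.4038; V=0.000000+0.750000+0.403846=1.1538
k=2 src: inc=0.403846, refl=0.403846·-0.500000=-0.2019; V=0.750000+0.403846+-0.201923=0.9519
k=3 load: inc=-0.201923, refl=-0.201923·0.538462=-0.1087; V=1.153846+-0.201923+-0.108728=0.8432
k=4 src: inc=-0.108728, refl=-0.108728·-0.500000=0.0544; V=0.951923+-0.108728+0.054364=0.8976
k=5 load: inc=0.054364, refl=0.054364·0.538462=0.0293; V=0.843195+0.054364+0.029273=0.9268
k=6 src: inc=0.029273, refl=0.029273·-0.500000=-0.0146; V=0.897559+0.029273+-0.014636=0.9122
k=7 load: inc=-0.014636, refl=-0.014636·0.538462=-0.0079; V=0.926832+-0.014636+-0.007881=0.9043
k=8 src: inc=-0.007881, refl=-0.007881·-0.500000=0.0039; V=0.912196+-0.007881+0.003941=0.9083
k=9 load: inc=0.003941, refl=0.003941·0.538462=0.0021; V=0.904314+0.003941+0.002122=0.9104

0 0 source 0.7500
1 2 load 1.1538
2 4 source 0.9519
3 6 load 0.8432
4 8 source 0.8976
5 10 load 0.9268
6 12 source 0.9122
7 14 load 0.9043
8 16 source 0.9083
9 18 load 0.9104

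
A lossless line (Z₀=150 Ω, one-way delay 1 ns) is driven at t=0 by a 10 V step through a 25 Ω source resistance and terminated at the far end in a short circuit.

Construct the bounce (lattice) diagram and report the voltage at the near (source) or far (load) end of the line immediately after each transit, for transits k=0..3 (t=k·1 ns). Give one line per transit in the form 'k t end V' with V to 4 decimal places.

Γ_L=-1.000000, Γ_S=-0.714286; launch V₁=10·150/175=8.571429
k=0 src: V=8.5714
k=1 load: inc=8.571429, refl=8.571429·-1.000000=-8.5714; V=0.000000+8.571429+-8.571429=0.0000
k=2 src: inc=-8.571429, refl=-8.571429·-0.714286=6.1224; V=8.571429+-8.571429+6.122449=6.1224
k=3 load: inc=6.122449, refl=6.122449·-1.000000=-6.1224; V=0.000000+6.122449+-6.122449=0.0000

0 0 source 8.5714
1 1 load 0.0000
2 2 source 6.1224
3 3 load 0.0000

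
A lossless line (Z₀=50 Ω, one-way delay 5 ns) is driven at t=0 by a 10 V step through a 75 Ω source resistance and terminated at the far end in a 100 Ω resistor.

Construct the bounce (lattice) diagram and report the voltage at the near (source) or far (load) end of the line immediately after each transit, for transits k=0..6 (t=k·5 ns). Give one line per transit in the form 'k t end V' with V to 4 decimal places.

0 0 source 4.0000
1 5 load 5.3333
2 10 source 5.6000
3 15 load 5.6889
4 20 source 5.7067
5 25 load 5.7126
6 30 source 5.7138

Γ_L=0.333333, Γ_S=0.200000; launch V₁=10·50/125=4.000000
k=0 src: V=4.0000
k=1 load: inc=4.000000, refl=4.000000·0.333333=1.3333; V=0.000000+4.000000+1.333333=5.3333
k=2 src: inc=1.333333, refl=1.333333·0.200000=0.2667; V=4.000000+1.333333+0.266667=5.6000
k=3 load: inc=0.266667, refl=0.266667·0.333333=0.0889; V=5.333333+0.266667+0.088889=5.6889
k=4 src: inc=0.088889, refl=0.088889·0.200000=0.0178; V=5.600000+0.088889+0.017778=5.7067
k=5 load: inc=0.017778, refl=0.017778·0.333333=0.0059; V=5.688889+0.017778+0.005926=5.7126
k=6 src: inc=0.005926, refl=0.005926·0.200000=0.0012; V=5.706667+0.005926+0.001185=5.7138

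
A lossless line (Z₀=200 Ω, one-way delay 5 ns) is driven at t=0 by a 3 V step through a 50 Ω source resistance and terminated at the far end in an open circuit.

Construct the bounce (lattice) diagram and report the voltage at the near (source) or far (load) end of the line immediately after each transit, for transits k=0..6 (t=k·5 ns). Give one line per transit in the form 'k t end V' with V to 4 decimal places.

Γ_L=1.000000, Γ_S=-0.600000; launch V₁=3·200/250=2.400000
k=0 src: V=2.4000
k=1 load: inc=2.400000, refl=2.400000·1.000000=2.4000; V=0.000000+2.400000+2.400000=4.8000
k=2 src: inc=2.400000, refl=2.400000·-0.600000=-1.4400; V=2.400000+2.400000+-1.440000=3.3600
k=3 load: inc=-1.440000, refl=-1.440000·1.000000=-1.4400; V=4.800000+-1.440000+-1.440000=1.9200
k=4 src: inc=-1.440000, refl=-1.440000·-0.600000=0.8640; V=3.360000+-1.440000+0.864000=2.7840
k=5 load: inc=0.864000, refl=0.864000·1.000000=0.8640; V=1.920000+0.864000+0.864000=3.6480
k=6 src: inc=0.864000, refl=0.864000·-0.600000=-0.5184; V=2.784000+0.864000+-0.518400=3.1296

0 0 source 2.4000
1 5 load 4.8000
2 10 source 3.3600
3 15 load 1.9200
4 20 source 2.7840
5 25 load 3.6480
6 30 source 3.1296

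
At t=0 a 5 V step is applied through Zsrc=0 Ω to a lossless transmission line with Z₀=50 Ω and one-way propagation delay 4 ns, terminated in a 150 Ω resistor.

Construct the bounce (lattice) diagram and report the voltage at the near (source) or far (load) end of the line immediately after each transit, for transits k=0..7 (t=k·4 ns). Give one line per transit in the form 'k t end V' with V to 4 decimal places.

0 0 source 5.0000
1 4 load 7.5000
2 8 source 5.0000
3 12 load 3.7500
4 16 source 5.0000
5 20 load 5.6250
6 24 source 5.0000
7 28 load 4.6875

Γ_L=0.500000, Γ_S=-1.000000; launch V₁=5·50/50=5.000000
k=0 src: V=5.0000
k=1 load: inc=5.000000, refl=5.000000·0.500000=2.5000; V=0.000000+5.000000+2.500000=7.5000
k=2 src: inc=2.500000, refl=2.500000·-1.000000=-2.5000; V=5.000000+2.500000+-2.500000=5.0000
k=3 load: inc=-2.500000, refl=-2.500000·0.500000=-1.2500; V=7.500000+-2.500000+-1.250000=3.7500
k=4 src: inc=-1.250000, refl=-1.250000·-1.000000=1.2500; V=5.000000+-1.250000+1.250000=5.0000
k=5 load: inc=1.250000, refl=1.250000·0.500000=0.6250; V=3.750000+1.250000+0.625000=5.6250
k=6 src: inc=0.625000, refl=0.625000·-1.000000=-0.6250; V=5.000000+0.625000+-0.625000=5.0000
k=7 load: inc=-0.625000, refl=-0.625000·0.500000=-0.3125; V=5.625000+-0.625000+-0.312500=4.6875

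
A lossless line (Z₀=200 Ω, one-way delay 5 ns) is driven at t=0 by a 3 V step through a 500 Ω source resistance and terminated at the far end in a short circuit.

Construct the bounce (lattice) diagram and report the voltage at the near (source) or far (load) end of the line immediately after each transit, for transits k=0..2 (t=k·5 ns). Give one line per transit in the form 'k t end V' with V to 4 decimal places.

Γ_L=-1.000000, Γ_S=0.428571; launch V₁=3·200/700=0.857143
k=0 src: V=0.8571
k=1 load: inc=0.857143, refl=0.857143·-1.000000=-0.8571; V=0.000000+0.857143+-0.857143=0.0000
k=2 src: inc=-0.857143, refl=-0.857143·0.428571=-0.3673; V=0.857143+-0.857143+-0.367347=-0.3673

0 0 source 0.8571
1 5 load 0.0000
2 10 source -0.3673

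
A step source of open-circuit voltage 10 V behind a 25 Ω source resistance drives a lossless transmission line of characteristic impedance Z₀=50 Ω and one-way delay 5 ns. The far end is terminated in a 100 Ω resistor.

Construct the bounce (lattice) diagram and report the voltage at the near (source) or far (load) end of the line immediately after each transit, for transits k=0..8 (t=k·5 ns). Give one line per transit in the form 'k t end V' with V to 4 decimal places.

0 0 source 6.6667
1 5 load 8.8889
2 10 source 8.1481
3 15 load 7.9012
4 20 source 7.9835
5 25 load 8.0110
6 30 source 8.0018
7 35 load 7.9988
8 40 source 7.9998

Γ_L=0.333333, Γ_S=-0.333333; launch V₁=10·50/75=6.666667
k=0 src: V=6.6667
k=1 load: inc=6.666667, refl=6.666667·0.333333=2.2222; V=0.000000+6.666667+2.222222=8.8889
k=2 src: inc=2.222222, refl=2.222222·-0.333333=-0.7407; V=6.666667+2.222222+-0.740741=8.1481
k=3 load: inc=-0.740741, refl=-0.740741·0.333333=-0.2469; V=8.888889+-0.740741+-0.246914=7.9012
k=4 src: inc=-0.246914, refl=-0.246914·-0.333333=0.0823; V=8.148148+-0.246914+0.082305=7.9835
k=5 load: inc=0.082305, refl=0.082305·0.333333=0.0274; V=7.901235+0.082305+0.027435=8.0110
k=6 src: inc=0.027435, refl=0.027435·-0.333333=-0.0091; V=7.983539+0.027435+-0.009145=8.0018
k=7 load: inc=-0.009145, refl=-0.009145·0.333333=-0.0030; V=8.010974+-0.009145+-0.003048=7.9988
k=8 src: inc=-0.003048, refl=-0.003048·-0.333333=0.0010; V=8.001829+-0.003048+0.001016=7.9998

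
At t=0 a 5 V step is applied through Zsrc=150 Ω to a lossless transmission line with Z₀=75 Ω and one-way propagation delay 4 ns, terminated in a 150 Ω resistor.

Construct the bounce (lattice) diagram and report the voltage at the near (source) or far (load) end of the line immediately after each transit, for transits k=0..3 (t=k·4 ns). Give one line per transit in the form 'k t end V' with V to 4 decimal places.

Γ_L=0.333333, Γ_S=0.333333; launch V₁=5·75/225=1.666667
k=0 src: V=1.6667
k=1 load: inc=1.666667, refl=1.666667·0.333333=0.5556; V=0.000000+1.666667+0.555556=2.2222
k=2 src: inc=0.555556, refl=0.555556·0.333333=0.1852; V=1.666667+0.555556+0.185185=2.4074
k=3 load: inc=0.185185, refl=0.185185·0.333333=0.0617; V=2.222222+0.185185+0.061728=2.4691

0 0 source 1.6667
1 4 load 2.2222
2 8 source 2.4074
3 12 load 2.4691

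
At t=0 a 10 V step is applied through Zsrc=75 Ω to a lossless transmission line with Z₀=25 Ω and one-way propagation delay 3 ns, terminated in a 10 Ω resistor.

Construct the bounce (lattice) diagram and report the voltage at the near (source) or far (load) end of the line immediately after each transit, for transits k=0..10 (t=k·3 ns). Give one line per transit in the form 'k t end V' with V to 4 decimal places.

0 0 source 2.5000
1 3 load 1.4286
2 6 source 0.8929
3 9 load 1.1224
4 12 source 1.2372
5 15 load 1.1880
6 18 source 1.1634
7 21 load 1.1740
8 24 source 1.1793
9 27 load 1.1770
10 30 source 1.1759

Γ_L=-0.428571, Γ_S=0.500000; launch V₁=10·25/100=2.500000
k=0 src: V=2.5000
k=1 load: inc=2.500000, refl=2.500000·-0.428571=-1.0714; V=0.000000+2.500000+-1.071429=1.4286
k=2 src: inc=-1.071429, refl=-1.071429·0.500000=-0.5357; V=2.500000+-1.071429+-0.535714=0.8929
k=3 load: inc=-0.535714, refl=-0.535714·-0.428571=0.2296; V=1.428571+-0.535714+0.229592=1.1224
k=4 src: inc=0.229592, refl=0.229592·0.500000=0.1148; V=0.892857+0.229592+0.114796=1.2372
k=5 load: inc=0.114796, refl=0.114796·-0.428571=-0.0492; V=1.122449+0.114796+-0.049198=1.1880
k=6 src: inc=-0.049198, refl=-0.049198·0.500000=-0.0246; V=1.237245+-0.049198+-0.024599=1.1634
k=7 load: inc=-0.024599, refl=-0.024599·-0.428571=0.0105; V=1.188047+-0.024599+0.010542=1.1740
k=8 src: inc=0.010542, refl=0.010542·0.500000=0.0053; V=1.163448+0.010542+0.005271=1.1793
k=9 load: inc=0.005271, refl=0.005271·-0.428571=-0.0023; V=1.173990+0.005271+-0.002259=1.1770
k=10 src: inc=-0.002259, refl=-0.002259·0.500000=-0.0011; V=1.179261+-0.002259+-0.001130=1.1759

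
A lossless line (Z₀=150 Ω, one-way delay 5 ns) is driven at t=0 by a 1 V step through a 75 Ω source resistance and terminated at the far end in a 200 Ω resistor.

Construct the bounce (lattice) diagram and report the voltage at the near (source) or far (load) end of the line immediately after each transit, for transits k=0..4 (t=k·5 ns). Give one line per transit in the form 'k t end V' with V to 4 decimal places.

0 0 source 0.6667
1 5 load 0.7619
2 10 source 0.7302
3 15 load 0.7256
4 20 source 0.7271

Γ_L=0.142857, Γ_S=-0.333333; launch V₁=1·150/225=0.666667
k=0 src: V=0.6667
k=1 load: inc=0.666667, refl=0.666667·0.142857=0.0952; V=0.000000+0.666667+0.095238=0.7619
k=2 src: inc=0.095238, refl=0.095238·-0.333333=-0.0317; V=0.666667+0.095238+-0.031746=0.7302
k=3 load: inc=-0.031746, refl=-0.031746·0.142857=-0.0045; V=0.761905+-0.031746+-0.004535=0.7256
k=4 src: inc=-0.004535, refl=-0.004535·-0.333333=0.0015; V=0.730159+-0.004535+0.001512=0.7271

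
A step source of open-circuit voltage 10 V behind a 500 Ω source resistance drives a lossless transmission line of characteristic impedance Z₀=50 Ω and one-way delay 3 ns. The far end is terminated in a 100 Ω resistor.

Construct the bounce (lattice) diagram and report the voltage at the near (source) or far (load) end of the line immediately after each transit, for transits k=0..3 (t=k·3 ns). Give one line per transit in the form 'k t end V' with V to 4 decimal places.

Γ_L=0.333333, Γ_S=0.818182; launch V₁=10·50/550=0.909091
k=0 src: V=0.9091
k=1 load: inc=0.909091, refl=0.909091·0.333333=0.3030; V=0.000000+0.909091+0.303030=1.2121
k=2 src: inc=0.303030, refl=0.303030·0.818182=0.2479; V=0.909091+0.303030+0.247934=1.4601
k=3 load: inc=0.247934, refl=0.247934·0.333333=0.0826; V=1.212121+0.247934+0.082645=1.5427

0 0 source 0.9091
1 3 load 1.2121
2 6 source 1.4601
3 9 load 1.5427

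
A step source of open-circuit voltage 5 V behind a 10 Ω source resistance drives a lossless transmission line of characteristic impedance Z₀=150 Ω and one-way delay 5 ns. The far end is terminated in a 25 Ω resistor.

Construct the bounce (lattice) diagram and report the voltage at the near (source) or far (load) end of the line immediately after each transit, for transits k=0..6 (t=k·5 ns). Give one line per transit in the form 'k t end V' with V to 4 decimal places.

Γ_L=-0.714286, Γ_S=-0.875000; launch V₁=5·150/160=4.687500
k=0 src: V=4.6875
k=1 load: inc=4.687500, refl=4.687500·-0.714286=-3.3482; V=0.000000+4.687500+-3.348214=1.3393
k=2 src: inc=-3.348214, refl=-3.348214·-0.875000=2.9297; V=4.687500+-3.348214+2.929688=4.2690
k=3 load: inc=2.929688, refl=2.929688·-0.714286=-2.0926; V=1.339286+2.929688+-2.092634=2.1763
k=4 src: inc=-2.092634, refl=-2.092634·-0.875000=1.8311; V=4.268973+-2.092634+1.831055=4.0074
k=5 load: inc=1.831055, refl=1.831055·-0.714286=-1.3079; V=2.176339+1.831055+-1.307896=2.6995
k=6 src: inc=-1.307896, refl=-1.307896·-0.875000=1.1444; V=4.007394+-1.307896+1.144409=3.8439

0 0 source 4.6875
1 5 load 1.3393
2 10 source 4.2690
3 15 load 2.1763
4 20 source 4.0074
5 25 load 2.6995
6 30 source 3.8439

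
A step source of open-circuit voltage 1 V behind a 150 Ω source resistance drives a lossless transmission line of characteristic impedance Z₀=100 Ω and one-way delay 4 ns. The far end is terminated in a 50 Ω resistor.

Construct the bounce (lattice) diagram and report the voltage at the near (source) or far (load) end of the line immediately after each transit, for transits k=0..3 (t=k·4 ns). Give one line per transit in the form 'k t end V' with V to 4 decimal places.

0 0 source 0.4000
1 4 load 0.2667
2 8 source 0.2400
3 12 load 0.2489

Γ_L=-0.333333, Γ_S=0.200000; launch V₁=1·100/250=0.400000
k=0 src: V=0.4000
k=1 load: inc=0.400000, refl=0.400000·-0.333333=-0.1333; V=0.000000+0.400000+-0.133333=0.2667
k=2 src: inc=-0.133333, refl=-0.133333·0.200000=-0.0267; V=0.400000+-0.133333+-0.026667=0.2400
k=3 load: inc=-0.026667, refl=-0.026667·-0.333333=0.0089; V=0.266667+-0.026667+0.008889=0.2489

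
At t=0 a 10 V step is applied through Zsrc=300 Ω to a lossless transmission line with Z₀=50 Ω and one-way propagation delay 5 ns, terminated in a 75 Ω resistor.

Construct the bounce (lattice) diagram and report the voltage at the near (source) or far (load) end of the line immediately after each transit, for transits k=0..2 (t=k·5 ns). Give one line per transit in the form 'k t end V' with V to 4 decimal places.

Γ_L=0.200000, Γ_S=0.714286; launch V₁=10·50/350=1.428571
k=0 src: V=1.4286
k=1 load: inc=1.428571, refl=1.428571·0.200000=0.2857; V=0.000000+1.428571+0.285714=1.7143
k=2 src: inc=0.285714, refl=0.285714·0.714286=0.2041; V=1.428571+0.285714+0.204082=1.9184

0 0 source 1.4286
1 5 load 1.7143
2 10 source 1.9184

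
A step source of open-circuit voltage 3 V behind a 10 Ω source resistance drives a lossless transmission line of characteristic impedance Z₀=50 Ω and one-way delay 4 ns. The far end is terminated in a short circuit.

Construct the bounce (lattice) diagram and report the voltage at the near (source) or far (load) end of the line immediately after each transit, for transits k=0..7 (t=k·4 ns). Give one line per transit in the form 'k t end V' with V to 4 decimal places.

Γ_L=-1.000000, Γ_S=-0.666667; launch V₁=3·50/60=2.500000
k=0 src: V=2.5000
k=1 load: inc=2.500000, refl=2.500000·-1.000000=-2.5000; V=0.000000+2.500000+-2.500000=0.0000
k=2 src: inc=-2.500000, refl=-2.500000·-0.666667=1.6667; V=2.500000+-2.500000+1.666667=1.6667
k=3 load: inc=1.666667, refl=1.666667·-1.000000=-1.6667; V=0.000000+1.666667+-1.666667=0.0000
k=4 src: inc=-1.666667, refl=-1.666667·-0.666667=1.1111; V=1.666667+-1.666667+1.111111=1.1111
k=5 load: inc=1.111111, refl=1.111111·-1.000000=-1.1111; V=0.000000+1.111111+-1.111111=0.0000
k=6 src: inc=-1.111111, refl=-1.111111·-0.666667=0.7407; V=1.111111+-1.111111+0.740741=0.7407
k=7 load: inc=0.740741, refl=0.740741·-1.000000=-0.7407; V=0.000000+0.740741+-0.740741=0.0000

0 0 source 2.5000
1 4 load 0.0000
2 8 source 1.6667
3 12 load 0.0000
4 16 source 1.1111
5 20 load 0.0000
6 24 source 0.7407
7 28 load 0.0000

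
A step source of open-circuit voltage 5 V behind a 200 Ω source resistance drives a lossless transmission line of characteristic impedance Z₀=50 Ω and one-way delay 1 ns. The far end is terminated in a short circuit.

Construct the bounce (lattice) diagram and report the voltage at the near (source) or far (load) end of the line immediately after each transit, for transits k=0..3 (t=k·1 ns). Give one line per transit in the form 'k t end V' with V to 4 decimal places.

Γ_L=-1.000000, Γ_S=0.600000; launch V₁=5·50/250=1.000000
k=0 src: V=1.0000
k=1 load: inc=1.000000, refl=1.000000·-1.000000=-1.0000; V=0.000000+1.000000+-1.000000=0.0000
k=2 src: inc=-1.000000, refl=-1.000000·0.600000=-0.6000; V=1.000000+-1.000000+-0.600000=-0.6000
k=3 load: inc=-0.600000, refl=-0.600000·-1.000000=0.6000; V=0.000000+-0.600000+0.600000=0.0000

0 0 source 1.0000
1 1 load 0.0000
2 2 source -0.6000
3 3 load 0.0000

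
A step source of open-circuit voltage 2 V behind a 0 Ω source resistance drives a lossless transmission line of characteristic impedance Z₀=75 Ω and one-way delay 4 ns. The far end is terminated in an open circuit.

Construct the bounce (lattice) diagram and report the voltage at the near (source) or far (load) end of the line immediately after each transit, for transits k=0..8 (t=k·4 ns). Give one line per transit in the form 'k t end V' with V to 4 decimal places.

Γ_L=1.000000, Γ_S=-1.000000; launch V₁=2·75/75=2.000000
k=0 src: V=2.0000
k=1 load: inc=2.000000, refl=2.000000·1.000000=2.0000; V=0.000000+2.000000+2.000000=4.0000
k=2 src: inc=2.000000, refl=2.000000·-1.000000=-2.0000; V=2.000000+2.000000+-2.000000=2.0000
k=3 load: inc=-2.000000, refl=-2.000000·1.000000=-2.0000; V=4.000000+-2.000000+-2.000000=0.0000
k=4 src: inc=-2.000000, refl=-2.000000·-1.000000=2.0000; V=2.000000+-2.000000+2.000000=2.0000
k=5 load: inc=2.000000, refl=2.000000·1.000000=2.0000; V=0.000000+2.000000+2.000000=4.0000
k=6 src: inc=2.000000, refl=2.000000·-1.000000=-2.0000; V=2.000000+2.000000+-2.000000=2.0000
k=7 load: inc=-2.000000, refl=-2.000000·1.000000=-2.0000; V=4.000000+-2.000000+-2.000000=0.0000
k=8 src: inc=-2.000000, refl=-2.000000·-1.000000=2.0000; V=2.000000+-2.000000+2.000000=2.0000

0 0 source 2.0000
1 4 load 4.0000
2 8 source 2.0000
3 12 load 0.0000
4 16 source 2.0000
5 20 load 4.0000
6 24 source 2.0000
7 28 load 0.0000
8 32 source 2.0000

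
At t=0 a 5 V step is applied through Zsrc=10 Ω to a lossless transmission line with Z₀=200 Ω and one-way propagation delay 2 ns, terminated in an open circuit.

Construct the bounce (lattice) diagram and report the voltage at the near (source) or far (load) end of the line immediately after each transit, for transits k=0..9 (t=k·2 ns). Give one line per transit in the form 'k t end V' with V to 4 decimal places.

0 0 source 4.7619
1 2 load 9.5238
2 4 source 5.2154
3 6 load 0.9070
4 8 source 4.8051
5 10 load 8.7032
6 12 source 5.1763
7 14 load 1.6495
8 16 source 4.8405
9 18 load 8.0314

Γ_L=1.000000, Γ_S=-0.904762; launch V₁=5·200/210=4.761905
k=0 src: V=4.7619
k=1 load: inc=4.761905, refl=4.761905·1.000000=4.7619; V=0.000000+4.761905+4.761905=9.5238
k=2 src: inc=4.761905, refl=4.761905·-0.904762=-4.3084; V=4.761905+4.761905+-4.308390=5.2154
k=3 load: inc=-4.308390, refl=-4.308390·1.000000=-4.3084; V=9.523810+-4.308390+-4.308390=0.9070
k=4 src: inc=-4.308390, refl=-4.308390·-0.904762=3.8981; V=5.215420+-4.308390+3.898067=4.8051
k=5 load: inc=3.898067, refl=3.898067·1.000000=3.8981; V=0.907029+3.898067+3.898067=8.7032
k=6 src: inc=3.898067, refl=3.898067·-0.904762=-3.5268; V=4.805097+3.898067+-3.526823=5.1763
k=7 load: inc=-3.526823, refl=-3.526823·1.000000=-3.5268; V=8.703164+-3.526823+-3.526823=1.6495
k=8 src: inc=-3.526823, refl=-3.526823·-0.904762=3.1909; V=5.176341+-3.526823+3.190935=4.8405
k=9 load: inc=3.190935, refl=3.190935·1.000000=3.1909; V=1.649518+3.190935+3.190935=8.0314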